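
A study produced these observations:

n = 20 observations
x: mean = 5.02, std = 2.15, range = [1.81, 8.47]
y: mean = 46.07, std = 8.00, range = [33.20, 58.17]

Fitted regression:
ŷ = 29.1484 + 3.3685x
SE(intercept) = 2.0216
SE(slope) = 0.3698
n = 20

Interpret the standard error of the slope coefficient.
SE(β̂₁) = 0.3698 is the estimated standard deviation of the slope estimate across repeated samples; relative to β̂₁ = 3.3685 that is 11.0%, a precise estimate.

SE(β̂₁) = 0.3698 says: if we drew many samples of n = 20 from the same population and refit each time, the fitted slopes would scatter with a standard deviation of roughly 0.3698 around the true β₁.

Relative precision:
- SE / |β̂₁| = 0.3698 / 3.3685 = 11.0%
- Rule of thumb (under 20%: precise; 20% to under 50%: moderately precise; 50% or more: imprecise) → precise

Rough 95% range (±2 SE): 3.3685 ± 0.7396 → (2.6289, 4.1081).

What drives SE(β̂₁): more residual scatter → larger SE; larger n (here n = 20) → smaller SE; wider spread of x values → smaller SE.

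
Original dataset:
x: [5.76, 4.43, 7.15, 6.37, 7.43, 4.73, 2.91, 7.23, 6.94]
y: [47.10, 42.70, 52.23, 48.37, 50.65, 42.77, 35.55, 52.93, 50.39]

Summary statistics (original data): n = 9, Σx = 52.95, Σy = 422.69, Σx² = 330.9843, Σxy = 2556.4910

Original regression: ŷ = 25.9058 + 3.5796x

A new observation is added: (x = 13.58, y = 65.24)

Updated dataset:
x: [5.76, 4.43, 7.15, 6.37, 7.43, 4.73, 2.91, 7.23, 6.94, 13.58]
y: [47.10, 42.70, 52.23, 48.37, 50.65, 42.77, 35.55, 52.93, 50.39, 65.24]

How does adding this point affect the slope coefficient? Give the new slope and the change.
Adding the point moves β₁ from 3.5796 to 2.6966, i.e. it decreases by 0.8830 (-24.7%).

x = 13.58 lies well outside the original x-range [2.91, 7.43] (x̄ ≈ 5.88), so this observation has high leverage and can move the slope substantially.

Step 1: Update the sums with the new point (n goes from 9 to 10)
Σx  = 52.95 + 13.58 = 66.53
Σy  = 422.69 + 65.24 = 487.93
Σx² = 330.9843 + 13.58² = 330.9843 + 184.4164 = 515.4007
Σxy = 2556.4910 + 13.58×65.24 = 2556.4910 + 885.9592 = 3442.4502

Step 2: Recompute the slope with b₁ = (nΣxy − ΣxΣy) / (nΣx² − (Σx)²)
Numerator   = 10×3442.4502 − 66.53×487.93 = 34424.5020 − 32461.9829 = 1962.5191
Denominator = 10×515.4007 − 66.53² = 5154.0070 − 4426.2409 = 727.7661
b₁(new) = 1962.5191 / 727.7661 = 2.6966

(Same formula on the original sums: (9×2556.4910 − 52.95×422.69) / (9×330.9843 − 52.95²) = 626.9835 / 175.1562 = 3.5796, matching the given fit.)

Step 3: Change in slope
Δβ₁ = 2.6966 − 3.5796 = -0.8830
Relative change = -0.8830 / 3.5796 × 100% = -24.7%
→ the slope decreases when the point is added.

A high-leverage point only changes the slope if it is off the original line; here y = 65.24 is below the original trend, so the slope decreases.
In practice: investigate whether it comes from the same population as the rest of the sample; check such a point for data-entry or measurement error.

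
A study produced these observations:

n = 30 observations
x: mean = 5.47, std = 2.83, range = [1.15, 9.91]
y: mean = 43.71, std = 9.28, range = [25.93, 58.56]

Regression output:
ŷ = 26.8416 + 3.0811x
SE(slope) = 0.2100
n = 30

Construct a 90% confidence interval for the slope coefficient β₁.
The 90% CI for β₁ is (2.7239, 3.4383)

Confidence interval for the slope:

The 90% CI for β₁ is: β̂₁ ± t*(α/2, n-2) × SE(β̂₁)

Step 1: Find critical t-value
- Confidence level = 0.9
- Degrees of freedom = n - 2 = 30 - 2 = 28
- t*(α/2, 28) = 1.7011

Step 2: Calculate margin of error
Margin = 1.7011 × 0.2100 = 0.3572

Step 3: Construct interval
CI = 3.0811 ± 0.3572
CI = (2.7239, 3.4383)

Interpretation: We are 90% confident that the true slope β₁ lies between 2.7239 and 3.4383.
The interval does not include 0, suggesting a significant linear relationship.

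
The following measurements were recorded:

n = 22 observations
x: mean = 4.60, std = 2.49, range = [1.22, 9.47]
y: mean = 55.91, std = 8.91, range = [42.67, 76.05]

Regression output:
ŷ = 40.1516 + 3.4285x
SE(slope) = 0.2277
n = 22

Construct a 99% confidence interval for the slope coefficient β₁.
The 99% CI for β₁ is (2.7806, 4.0764)

Confidence interval for the slope:

The 99% CI for β₁ is: β̂₁ ± t*(α/2, n-2) × SE(β̂₁)

Step 1: Find critical t-value
- Confidence level = 0.99
- Degrees of freedom = n - 2 = 22 - 2 = 20
- t*(α/2, 20) = 2.8453

Step 2: Calculate margin of error
Margin = 2.8453 × 0.2277 = 0.6479

Step 3: Construct interval
CI = 3.4285 ± 0.6479
CI = (2.7806, 4.0764)

Interpretation: each one-unit increase in x is associated with a change in mean y of between 2.7806 and 4.0764, with 99% confidence.
The interval does not include 0, suggesting a significant linear relationship.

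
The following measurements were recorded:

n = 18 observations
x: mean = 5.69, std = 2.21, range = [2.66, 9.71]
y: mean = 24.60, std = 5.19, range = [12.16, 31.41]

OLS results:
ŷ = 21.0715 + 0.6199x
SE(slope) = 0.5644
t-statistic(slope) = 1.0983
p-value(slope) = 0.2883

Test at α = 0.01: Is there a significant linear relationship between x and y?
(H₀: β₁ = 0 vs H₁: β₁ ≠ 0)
p-value = 0.2883 ≥ α = 0.01, so we fail to reject H₀. The relationship is not significant.

Hypothesis test for the slope coefficient:

H₀: β₁ = 0 (no linear relationship)
H₁: β₁ ≠ 0 (linear relationship exists)

Test statistic: t = β̂₁ / SE(β̂₁) = 0.6199 / 0.5644 = 1.0983

p = 0.2883: how often a slope estimate this far from 0 (in SE units) would arise by chance if β₁ were truly 0.

Decision rule: reject H₀ if p-value < α.
p-value = 0.2883 ≥ α = 0.01 → fail to reject H₀.

Conclusion: the linear association between x and y is not significant at the 1% level.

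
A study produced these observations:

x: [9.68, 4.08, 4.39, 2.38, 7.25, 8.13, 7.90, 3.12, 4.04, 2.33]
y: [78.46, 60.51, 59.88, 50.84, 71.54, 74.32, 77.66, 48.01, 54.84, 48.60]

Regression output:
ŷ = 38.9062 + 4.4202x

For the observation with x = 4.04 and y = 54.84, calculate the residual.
Residual = -1.9238

The residual is the difference between the actual value and the predicted value:

Residual = y - ŷ

Step 1: Calculate predicted value
ŷ = 38.9062 + 4.4202 × 4.04
ŷ = 56.7638

Step 2: Calculate residual
Residual = 54.84 - 56.7638
Residual = -1.9238

Sign check: y < ŷ, so the point is below the line and the fit overestimates here.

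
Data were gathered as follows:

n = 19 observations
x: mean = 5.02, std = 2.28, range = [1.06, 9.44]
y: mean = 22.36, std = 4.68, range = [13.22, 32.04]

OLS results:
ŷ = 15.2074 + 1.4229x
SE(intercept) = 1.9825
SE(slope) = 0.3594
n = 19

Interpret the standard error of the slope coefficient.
SE(slope) = 0.3594 measures the uncertainty in the estimated slope. The coefficient is estimated with moderate precision (SE/|β̂₁| = 25.3%).

SE(β̂₁) = 0.3594 says: if we drew many samples of n = 19 from the same population and refit each time, the fitted slopes would scatter with a standard deviation of roughly 0.3594 around the true β₁.

Relative precision:
- SE / |β̂₁| = 0.3594 / 1.4229 = 25.3%
- Rule of thumb (under 20%: precise; 20% to under 50%: moderately precise; 50% or more: imprecise) → moderately precise

Rough 95% range (±2 SE): 1.4229 ± 0.7188 → (0.7041, 2.1417).

What drives SE(β̂₁): more residual scatter → larger SE; larger n (here n = 19) → smaller SE; wider spread of x values → smaller SE.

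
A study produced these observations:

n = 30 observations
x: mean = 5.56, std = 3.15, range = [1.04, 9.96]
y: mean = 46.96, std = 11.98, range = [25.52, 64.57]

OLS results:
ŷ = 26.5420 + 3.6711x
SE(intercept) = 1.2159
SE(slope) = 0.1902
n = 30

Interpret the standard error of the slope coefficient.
SE(slope) = 0.1902 measures the uncertainty in the estimated slope. The coefficient is estimated precisely (SE/|β̂₁| = 5.2%).

SE(β̂₁) = 0.1902 says: if we drew many samples of n = 30 from the same population and refit each time, the fitted slopes would scatter with a standard deviation of roughly 0.1902 around the true β₁.

Relative precision:
- SE / |β̂₁| = 0.1902 / 3.6711 = 5.2%
- Rule of thumb (under 20%: precise; 20% to under 50%: moderately precise; 50% or more: imprecise) → precise

Rough 95% range (±2 SE): 3.6711 ± 0.3804 → (3.2907, 4.0515).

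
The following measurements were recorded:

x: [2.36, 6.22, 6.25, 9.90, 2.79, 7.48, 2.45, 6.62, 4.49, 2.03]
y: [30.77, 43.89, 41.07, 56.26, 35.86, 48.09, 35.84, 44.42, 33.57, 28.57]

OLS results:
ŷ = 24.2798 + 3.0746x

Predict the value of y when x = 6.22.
ŷ = 43.4038

x = 6.22 lies inside the observed range [2.03, 9.90], so the fitted equation applies directly:

ŷ = 24.2798 + 3.0746 × 6.22
ŷ = 24.2798 + 19.1240
ŷ = 43.4038

This is the fitted mean response at that x — an individual observation would come with a wider prediction interval.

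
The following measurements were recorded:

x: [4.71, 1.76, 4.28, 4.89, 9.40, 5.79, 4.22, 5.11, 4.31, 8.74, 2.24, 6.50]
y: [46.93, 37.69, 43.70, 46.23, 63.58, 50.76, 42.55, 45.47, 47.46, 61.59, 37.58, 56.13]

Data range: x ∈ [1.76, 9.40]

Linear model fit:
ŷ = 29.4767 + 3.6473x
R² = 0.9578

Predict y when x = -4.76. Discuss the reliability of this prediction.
ŷ = 12.1156 (extrapolation — x = -4.76 lies outside [1.76, 9.40], so reliability is low).

Prediction calculation:
ŷ = 29.4767 + 3.6473 × (-4.76)
ŷ = 12.1156

Reliability:
- Data range: x ∈ [1.76, 9.40]
- Prediction point: x = -4.76 is 6.52 units below the observed range → this is EXTRAPOLATION, not interpolation

Why that matters here:
- There are no observations near this x to validate the fitted line there
- The linear relationship may not hold outside the observed range
- R² describes fit only over the sampled x values; it says nothing about behaviour beyond them

The R² = 0.9578 only validates the fit within [1.76, 9.40]; treat ŷ = 12.1156 with caution.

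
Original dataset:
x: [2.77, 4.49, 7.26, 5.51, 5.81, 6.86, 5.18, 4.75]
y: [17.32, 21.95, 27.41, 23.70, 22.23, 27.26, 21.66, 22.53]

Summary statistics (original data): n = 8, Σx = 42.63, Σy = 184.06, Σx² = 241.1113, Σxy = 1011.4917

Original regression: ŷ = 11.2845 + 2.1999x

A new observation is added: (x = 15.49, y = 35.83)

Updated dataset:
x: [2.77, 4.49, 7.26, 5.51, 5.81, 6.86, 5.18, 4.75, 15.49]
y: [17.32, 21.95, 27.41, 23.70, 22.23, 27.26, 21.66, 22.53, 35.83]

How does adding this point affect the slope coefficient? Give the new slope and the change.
Adding the point moves β₁ from 2.1999 to 1.3856, i.e. it decreases by 0.8143 (-37.0%).

The new point has HIGH LEVERAGE: x = 15.49 is far from the original mean x̄ = 42.63/8 ≈ 5.33 (original range [2.77, 7.26]).

Step 1: Update the sums with the new point (n goes from 8 to 9)
Σx  = 42.63 + 15.49 = 58.12
Σy  = 184.06 + 35.83 = 219.89
Σx² = 241.1113 + 15.49² = 241.1113 + 239.9401 = 481.0514
Σxy = 1011.4917 + 15.49×35.83 = 1011.4917 + 555.0067 = 1566.4984

Step 2: Recompute the slope with b₁ = (nΣxy − ΣxΣy) / (nΣx² − (Σx)²)
Numerator   = 9×1566.4984 − 58.12×219.89 = 14098.4856 − 12780.0068 = 1318.4788
Denominator = 9×481.0514 − 58.12² = 4329.4626 − 3377.9344 = 951.5282
b₁(new) = 1318.4788 / 951.5282 = 1.3856

(Same formula on the original sums: (8×1011.4917 − 42.63×184.06) / (8×241.1113 − 42.63²) = 245.4558 / 111.5735 = 2.1999, matching the given fit.)

Step 3: Change in slope
Δβ₁ = 1.3856 − 2.1999 = -0.8143
Relative change = -0.8143 / 2.1999 × 100% = -37.0%
→ the slope decreases when the point is added.

A high-leverage point only changes the slope if it is off the original line; here y = 35.83 is below the original trend, so the slope decreases.
In practice: examine leverage (hᵢ) and Cook's distance rather than deleting it automatically; check such a point for data-entry or measurement error.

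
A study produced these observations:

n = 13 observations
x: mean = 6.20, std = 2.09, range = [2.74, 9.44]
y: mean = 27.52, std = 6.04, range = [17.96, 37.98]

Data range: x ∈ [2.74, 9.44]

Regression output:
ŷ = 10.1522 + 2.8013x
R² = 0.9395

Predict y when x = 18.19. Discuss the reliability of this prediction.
ŷ = 61.1078, but this is extrapolation (above the data range [2.74, 9.44]) and may be unreliable.

Prediction calculation:
ŷ = 10.1522 + 2.8013 × 18.19
ŷ = 61.1078

Reliability:
- Data range: x ∈ [2.74, 9.44]
- Prediction point: x = 18.19 is 8.75 units above the observed range → this is EXTRAPOLATION, not interpolation

Why that matters here:
- There are no observations near this x to validate the fitted line there
- The linear relationship may not hold outside the observed range
- R² describes fit only over the sampled x values; it says nothing about behaviour beyond them

A defensible statement: 'if the linear trend continued to x = 18.19, y would be about 61.1078' — the premise is untested.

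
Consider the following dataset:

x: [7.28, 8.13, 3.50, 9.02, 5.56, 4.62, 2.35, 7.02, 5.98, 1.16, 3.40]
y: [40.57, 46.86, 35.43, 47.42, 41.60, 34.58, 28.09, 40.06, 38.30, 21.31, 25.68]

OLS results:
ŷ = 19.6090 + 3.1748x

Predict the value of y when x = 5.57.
ŷ = 37.2926

Plug x = 5.57 into the fitted line:

ŷ = 19.6090 + 3.1748 × 5.57
ŷ = 19.6090 + 17.6836
ŷ = 37.2926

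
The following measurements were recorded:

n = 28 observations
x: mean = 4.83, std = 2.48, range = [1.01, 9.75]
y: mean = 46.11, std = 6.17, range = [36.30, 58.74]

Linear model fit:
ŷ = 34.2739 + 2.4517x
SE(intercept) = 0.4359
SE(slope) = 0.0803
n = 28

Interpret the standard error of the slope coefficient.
The slope 2.4517 is pinned down to within about ±0.0803 (one SE) by these data — relative uncertainty 3.3%, i.e. precise.

What SE measures:
- The standard error quantifies the sampling variability of the coefficient estimate
- It is the estimated standard deviation of β̂₁ across hypothetical repeated samples of the same size
- Smaller SE → more precise estimate

Relative precision:
- SE / |β̂₁| = 0.0803 / 2.4517 = 3.3%
- Rule of thumb (under 20%: precise; 20% to under 50%: moderately precise; 50% or more: imprecise) → precise

Rough 95% range (±2 SE): 2.4517 ± 0.1606 → (2.2911, 2.6123).

What drives SE(β̂₁): more residual scatter → larger SE; larger n (here n = 28) → smaller SE.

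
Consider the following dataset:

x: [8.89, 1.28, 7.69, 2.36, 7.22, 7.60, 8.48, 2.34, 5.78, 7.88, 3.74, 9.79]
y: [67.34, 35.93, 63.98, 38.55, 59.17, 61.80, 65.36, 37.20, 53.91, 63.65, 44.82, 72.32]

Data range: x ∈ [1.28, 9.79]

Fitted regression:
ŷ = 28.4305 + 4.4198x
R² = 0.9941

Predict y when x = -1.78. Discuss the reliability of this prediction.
ŷ = 20.5633, but this is extrapolation (below the data range [1.28, 9.79]) and may be unreliable.

Prediction calculation:
ŷ = 28.4305 + 4.4198 × (-1.78)
ŷ = 20.5633

Reliability:
- Data range: x ∈ [1.28, 9.79]
- Prediction point: x = -1.78 is 3.06 units below the observed range → this is EXTRAPOLATION, not interpolation

Why that matters here:
- The standard error of prediction grows with (x − x̄)², and x = -1.78 is far from x̄ = 6.09
- Real relationships often flatten, saturate, or turn nonlinear at extremes

The R² = 0.9941 only validates the fit within [1.28, 9.79]; treat ŷ = 20.5633 with caution.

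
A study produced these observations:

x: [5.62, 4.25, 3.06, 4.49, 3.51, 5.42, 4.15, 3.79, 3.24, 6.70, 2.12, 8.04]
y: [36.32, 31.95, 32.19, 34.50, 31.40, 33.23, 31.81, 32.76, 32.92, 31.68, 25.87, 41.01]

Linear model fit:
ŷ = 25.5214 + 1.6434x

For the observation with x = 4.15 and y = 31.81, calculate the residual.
Residual = -0.5315

The residual is the difference between the actual value and the predicted value:

Residual = y - ŷ

Step 1: Calculate predicted value
ŷ = 25.5214 + 1.6434 × 4.15
ŷ = 32.3415

Step 2: Calculate residual
Residual = 31.81 - 32.3415
Residual = -0.5315

Sign check: y < ŷ, so the point is below the line and the fit overestimates here.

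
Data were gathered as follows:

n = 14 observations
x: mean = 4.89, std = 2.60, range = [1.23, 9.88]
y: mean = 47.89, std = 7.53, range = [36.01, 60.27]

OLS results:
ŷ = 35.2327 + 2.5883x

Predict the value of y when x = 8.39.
ŷ = 56.9485

x = 8.39 lies inside the observed range [1.23, 9.88], so the fitted equation applies directly:

ŷ = 35.2327 + 2.5883 × 8.39
ŷ = 35.2327 + 21.7158
ŷ = 56.9485

This is the fitted mean response at that x — an individual observation would come with a wider prediction interval.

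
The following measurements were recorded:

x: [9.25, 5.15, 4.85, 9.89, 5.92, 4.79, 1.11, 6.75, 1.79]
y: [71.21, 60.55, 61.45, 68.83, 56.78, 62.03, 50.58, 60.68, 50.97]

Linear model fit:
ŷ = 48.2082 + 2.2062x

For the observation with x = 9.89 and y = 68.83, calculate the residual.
Residual = -1.1975

The residual is the difference between the actual value and the predicted value:

Residual = y - ŷ

Step 1: Calculate predicted value
ŷ = 48.2082 + 2.2062 × 9.89
ŷ = 70.0275

Step 2: Calculate residual
Residual = 68.83 - 70.0275
Residual = -1.1975

Sign check: y < ŷ, so the point is below the line and the fit overestimates here.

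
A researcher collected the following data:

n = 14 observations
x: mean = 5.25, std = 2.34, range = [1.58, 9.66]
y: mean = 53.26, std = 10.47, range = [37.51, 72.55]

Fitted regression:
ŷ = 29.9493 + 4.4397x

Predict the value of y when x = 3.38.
ŷ = 44.9555

x = 3.38 lies inside the observed range [1.58, 9.66], so the fitted equation applies directly:

ŷ = 29.9493 + 4.4397 × 3.38
ŷ = 29.9493 + 15.0062
ŷ = 44.9555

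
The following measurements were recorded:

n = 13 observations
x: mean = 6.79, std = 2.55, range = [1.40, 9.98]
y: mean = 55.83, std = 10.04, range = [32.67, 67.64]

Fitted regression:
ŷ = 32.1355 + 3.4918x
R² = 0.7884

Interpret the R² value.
About 78.84% of the variability in y is accounted for by the regression on x (R² = 0.7884) — a strong linear fit.

The coefficient of determination R² is the fraction of the total variation in y that the fitted line accounts for.

Here R² = 0.7884:
- Explained: 78.84% of the variation in y
- Unexplained (residual): 100% − 78.84% = 21.16%
- Rule of thumb (below 0.3 weak; 0.3 to below 0.7 moderate; 0.7 and above strong) → strong

Equivalently, for simple linear regression R² = r², so |r| = √0.7884 ≈ 0.8879.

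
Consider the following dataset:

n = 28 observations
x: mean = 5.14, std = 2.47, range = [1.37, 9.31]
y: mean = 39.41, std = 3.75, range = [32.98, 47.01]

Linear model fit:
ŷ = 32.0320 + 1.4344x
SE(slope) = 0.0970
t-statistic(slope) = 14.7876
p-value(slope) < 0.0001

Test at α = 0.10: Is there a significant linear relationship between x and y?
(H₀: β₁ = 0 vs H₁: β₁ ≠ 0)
Since p-value < 0.0001 < α = 0.10, reject H₀ — the slope is significantly different from 0.

Hypothesis test for the slope coefficient:

H₀: β₁ = 0 (no linear relationship)
H₁: β₁ ≠ 0 (linear relationship exists)

Test statistic: t = β̂₁ / SE(β̂₁) = 1.4344 / 0.0970 = 14.7876

The p-value (<0.0001) is the probability, under H₀, of a t-statistic at least as extreme as |t| = 14.7876 (two-sided, df = n − 2 = 26).

Decision rule: reject H₀ if p-value < α.
p-value < 0.0001 < α = 0.10 → reject H₀.

At α = 0.10 the data do provide convincing evidence of a nonzero slope.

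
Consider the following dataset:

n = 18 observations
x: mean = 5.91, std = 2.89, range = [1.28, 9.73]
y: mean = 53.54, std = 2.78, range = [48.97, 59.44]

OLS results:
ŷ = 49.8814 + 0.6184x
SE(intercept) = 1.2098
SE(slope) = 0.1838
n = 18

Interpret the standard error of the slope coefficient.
SE(slope) = 0.1838 measures the uncertainty in the estimated slope. The coefficient is estimated with moderate precision (SE/|β̂₁| = 29.7%).

What SE measures:
- The standard error quantifies the sampling variability of the coefficient estimate
- It is the estimated standard deviation of β̂₁ across hypothetical repeated samples of the same size
- Smaller SE → more precise estimate

Relative precision:
- SE / |β̂₁| = 0.1838 / 0.6184 = 29.7%
- Rule of thumb (under 20%: precise; 20% to under 50%: moderately precise; 50% or more: imprecise) → moderately precise

Link to the t-test: t = β̂₁ / SE(β̂₁) = 0.6184 / 0.1838 = 3.3645, the statistic for H₀: β₁ = 0.

What drives SE(β̂₁): more residual scatter → larger SE; wider spread of x values → smaller SE.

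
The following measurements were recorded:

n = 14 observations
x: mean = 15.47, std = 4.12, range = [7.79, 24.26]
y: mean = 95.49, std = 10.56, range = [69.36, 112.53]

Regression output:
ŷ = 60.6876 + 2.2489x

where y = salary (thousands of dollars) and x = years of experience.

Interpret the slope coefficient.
An increase of one year in experience is associated with a 2.2489 thousand dollars increase in predicted salary.

β₁ = 2.2489 is the change in predicted salary (thousand dollars) per additional year of experience.

Interpretation:
- Experience up by 1 year → predicted salary increases by 2.2489 thousand dollars
- The effect is assumed constant over the observed range of x (linearity)
- The slope describes association in these data, not necessarily a causal effect

(β₀ = 60.6876 is the fitted value at x = 0 and is not part of the slope interpretation.)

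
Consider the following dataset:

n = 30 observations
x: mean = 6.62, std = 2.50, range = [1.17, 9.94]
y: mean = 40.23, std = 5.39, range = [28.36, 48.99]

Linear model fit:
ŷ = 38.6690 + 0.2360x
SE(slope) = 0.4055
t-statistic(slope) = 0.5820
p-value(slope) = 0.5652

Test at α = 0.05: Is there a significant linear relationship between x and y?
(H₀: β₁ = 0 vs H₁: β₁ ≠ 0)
p-value = 0.5652 ≥ α = 0.05, so we fail to reject H₀. The relationship is not significant.

Hypothesis test for the slope coefficient:

H₀: β₁ = 0 (no linear relationship)
H₁: β₁ ≠ 0 (linear relationship exists)

Test statistic: t = β̂₁ / SE(β̂₁) = 0.2360 / 0.4055 = 0.5820

The p-value (0.5652) is the probability, under H₀, of a t-statistic at least as extreme as |t| = 0.5820 (two-sided, df = n − 2 = 28).

Decision rule: reject H₀ if p-value < α.
p-value = 0.5652 ≥ α = 0.05 → fail to reject H₀.

There is not sufficient evidence at the 5% significance level to conclude that a linear relationship exists between x and y.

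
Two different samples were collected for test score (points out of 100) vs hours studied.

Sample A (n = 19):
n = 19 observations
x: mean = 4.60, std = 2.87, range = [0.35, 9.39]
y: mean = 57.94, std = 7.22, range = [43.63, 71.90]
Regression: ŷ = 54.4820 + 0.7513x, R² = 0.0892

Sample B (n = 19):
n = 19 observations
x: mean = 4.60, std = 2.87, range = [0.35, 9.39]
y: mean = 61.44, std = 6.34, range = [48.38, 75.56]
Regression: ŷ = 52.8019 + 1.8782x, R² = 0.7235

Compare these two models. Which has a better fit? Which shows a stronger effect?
Model B has the better fit (R² = 0.7235 vs 0.0892). Model B shows the stronger effect (|β₁| = 1.8782 vs 0.7513).

Model Comparison:

Fit — compare R²:
- Model A: R² = 0.0892 → 8.92% of variance in test score explained
- Model B: R² = 0.7235 → 72.35% of variance in test score explained
- 0.7235 > 0.0892 → Model B has the better fit

Effect size (slope magnitude):
- Model A: β₁ = 0.7513 → predicted test score rises 0.7513 points per additional hour of study time
- Model B: β₁ = 1.8782 → predicted test score rises 1.8782 points per additional hour of study time
- |0.7513| < |1.8782| → Model B shows the stronger marginal effect

Note: The two samples could reflect different populations, time periods, or measurement quality.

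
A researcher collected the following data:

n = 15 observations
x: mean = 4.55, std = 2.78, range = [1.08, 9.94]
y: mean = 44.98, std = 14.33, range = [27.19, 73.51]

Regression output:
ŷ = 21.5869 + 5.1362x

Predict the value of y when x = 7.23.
ŷ = 58.7216

To predict y for x = 7.23, substitute into the regression equation:

ŷ = 21.5869 + 5.1362 × 7.23
ŷ = 21.5869 + 37.1347
ŷ = 58.7216

This is a point prediction; actual observations scatter around it by roughly the residual standard deviation.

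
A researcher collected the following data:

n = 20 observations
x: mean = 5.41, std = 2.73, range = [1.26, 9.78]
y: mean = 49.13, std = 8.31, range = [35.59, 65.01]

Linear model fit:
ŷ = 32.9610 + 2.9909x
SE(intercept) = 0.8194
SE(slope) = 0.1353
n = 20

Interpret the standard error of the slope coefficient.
SE(slope) = 0.1353 measures the uncertainty in the estimated slope. The coefficient is estimated precisely (SE/|β̂₁| = 4.5%).

SE(β̂₁) = 0.1353 says: if we drew many samples of n = 20 from the same population and refit each time, the fitted slopes would scatter with a standard deviation of roughly 0.1353 around the true β₁.

Relative precision:
- SE / |β̂₁| = 0.1353 / 2.9909 = 4.5%
- Rule of thumb (under 20%: precise; 20% to under 50%: moderately precise; 50% or more: imprecise) → precise

Link to interval estimation: a confidence interval for β₁ is β̂₁ ± t* × 0.1353, so SE sets the half-width per unit of t*.

What drives SE(β̂₁): more residual scatter → larger SE.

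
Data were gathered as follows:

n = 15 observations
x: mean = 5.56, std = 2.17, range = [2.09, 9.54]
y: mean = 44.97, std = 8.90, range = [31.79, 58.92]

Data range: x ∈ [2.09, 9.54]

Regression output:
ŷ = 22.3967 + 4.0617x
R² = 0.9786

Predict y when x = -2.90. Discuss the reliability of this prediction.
ŷ = 10.6178, but this is extrapolation (below the data range [2.09, 9.54]) and may be unreliable.

Prediction calculation:
ŷ = 22.3967 + 4.0617 × (-2.90)
ŷ = 10.6178

Reliability:
- Data range: x ∈ [2.09, 9.54]
- Prediction point: x = -2.90 is 4.99 units below the observed range → this is EXTRAPOLATION, not interpolation

Why that matters here:
- The linear relationship may not hold outside the observed range
- R² describes fit only over the sampled x values; it says nothing about behaviour beyond them

A defensible statement: 'if the linear trend continued to x = -2.90, y would be about 10.6178' — the premise is untested.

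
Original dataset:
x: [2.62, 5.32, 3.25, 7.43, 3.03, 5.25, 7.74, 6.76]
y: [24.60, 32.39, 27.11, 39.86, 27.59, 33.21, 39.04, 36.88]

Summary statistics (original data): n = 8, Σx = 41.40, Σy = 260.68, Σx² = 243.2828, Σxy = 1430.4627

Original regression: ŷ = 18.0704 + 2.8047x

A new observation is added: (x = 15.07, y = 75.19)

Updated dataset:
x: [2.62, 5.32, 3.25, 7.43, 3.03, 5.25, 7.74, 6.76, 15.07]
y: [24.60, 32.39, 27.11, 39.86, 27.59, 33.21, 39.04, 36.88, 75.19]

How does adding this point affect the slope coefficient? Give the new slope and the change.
The slope changes from 2.8047 to 3.9302 (change of +1.1255, or +40.1%).

x = 15.07 lies well outside the original x-range [2.62, 7.74] (x̄ ≈ 5.18), so this observation has high leverage and can move the slope substantially.

Step 1: Update the sums with the new point (n goes from 8 to 9)
Σx  = 41.40 + 15.07 = 56.47
Σy  = 260.68 + 75.19 = 335.87
Σx² = 243.2828 + 15.07² = 243.2828 + 227.1049 = 470.3877
Σxy = 1430.4627 + 15.07×75.19 = 1430.4627 + 1133.1133 = 2563.5760

Step 2: Recompute the slope with b₁ = (nΣxy − ΣxΣy) / (nΣx² − (Σx)²)
Numerator   = 9×2563.5760 − 56.47×335.87 = 23072.1840 − 18966.5789 = 4105.6051
Denominator = 9×470.3877 − 56.47² = 4233.4893 − 3188.8609 = 1044.6284
b₁(new) = 4105.6051 / 1044.6284 = 3.9302

(Same formula on the original sums: (8×1430.4627 − 41.40×260.68) / (8×243.2828 − 41.40²) = 651.5496 / 232.3024 = 2.8047, matching the given fit.)

Step 3: Change in slope
Δβ₁ = 3.9302 − 2.8047 = +1.1255
Relative change = +1.1255 / 2.8047 × 100% = +40.1%
→ the slope increases when the point is added.

A high-leverage point only changes the slope if it is off the original line; here y = 75.19 is above the original trend, so the slope increases.
In practice: examine leverage (hᵢ) and Cook's distance rather than deleting it automatically.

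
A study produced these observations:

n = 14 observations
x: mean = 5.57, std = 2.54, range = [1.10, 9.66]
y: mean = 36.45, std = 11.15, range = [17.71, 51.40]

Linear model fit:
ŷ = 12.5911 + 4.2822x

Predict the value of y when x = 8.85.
ŷ = 50.4886

To predict y for x = 8.85, substitute into the regression equation:

ŷ = 12.5911 + 4.2822 × 8.85
ŷ = 12.5911 + 37.8975
ŷ = 50.4886

This is a point prediction; actual observations scatter around it by roughly the residual standard deviation.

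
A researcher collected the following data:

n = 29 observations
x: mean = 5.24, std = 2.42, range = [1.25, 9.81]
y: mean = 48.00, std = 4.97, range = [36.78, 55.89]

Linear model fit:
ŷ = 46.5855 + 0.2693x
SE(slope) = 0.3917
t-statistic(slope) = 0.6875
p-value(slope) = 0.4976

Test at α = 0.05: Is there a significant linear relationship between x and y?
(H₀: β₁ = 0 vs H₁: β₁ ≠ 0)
Fail to reject H₀: p-value = 0.4976 ≥ α = 0.05. The linear relationship is not significant at the 5% level.

Hypothesis test for the slope coefficient:

H₀: β₁ = 0 (no linear relationship)
H₁: β₁ ≠ 0 (linear relationship exists)

Test statistic: t = β̂₁ / SE(β̂₁) = 0.2693 / 0.3917 = 0.6875

p = 0.4976: how often a slope estimate this far from 0 (in SE units) would arise by chance if β₁ were truly 0.

Decision rule: reject H₀ if p-value < α.
p-value = 0.4976 ≥ α = 0.05 → fail to reject H₀.

Conclusion: the linear association between x and y is not significant at the 5% level.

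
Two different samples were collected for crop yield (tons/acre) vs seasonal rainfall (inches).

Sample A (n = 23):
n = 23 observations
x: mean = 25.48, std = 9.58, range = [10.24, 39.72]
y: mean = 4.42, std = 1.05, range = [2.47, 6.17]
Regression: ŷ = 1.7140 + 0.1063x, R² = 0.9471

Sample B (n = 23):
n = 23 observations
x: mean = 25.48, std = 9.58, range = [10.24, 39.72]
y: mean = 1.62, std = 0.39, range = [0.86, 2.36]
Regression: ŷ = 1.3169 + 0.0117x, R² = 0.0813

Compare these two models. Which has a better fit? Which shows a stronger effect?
Model A has the better fit (R² = 0.9471 vs 0.0813). Model A shows the stronger effect (|β₁| = 0.1063 vs 0.0117).

Model Comparison:

Which explains more variance? (R²)
- Model A: R² = 0.9471 → 94.71% of variance in crop yield explained
- Model B: R² = 0.0813 → 8.13% of variance in crop yield explained
- 0.9471 > 0.0813 → Model A has the better fit

Effect size (slope magnitude):
- Model A: β₁ = 0.1063 → predicted crop yield rises 0.1063 tons/acre per additional inch of rainfall
- Model B: β₁ = 0.0117 → predicted crop yield rises 0.0117 tons/acre per additional inch of rainfall
- |0.1063| > |0.0117| → Model A shows the stronger marginal effect

Note: R² measures how tightly points cluster around the line; β₁ measures how steep the line is — they answer different questions.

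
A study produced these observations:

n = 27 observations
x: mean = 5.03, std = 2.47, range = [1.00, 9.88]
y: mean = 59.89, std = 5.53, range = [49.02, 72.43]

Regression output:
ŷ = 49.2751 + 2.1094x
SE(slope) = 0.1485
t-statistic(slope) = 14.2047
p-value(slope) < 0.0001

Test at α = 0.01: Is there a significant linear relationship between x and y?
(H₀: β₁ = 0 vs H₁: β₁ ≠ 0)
Reject H₀: p-value < 0.0001 < α = 0.01. The linear relationship is significant at the 1% level.

Hypothesis test for the slope coefficient:

H₀: β₁ = 0 (no linear relationship)
H₁: β₁ ≠ 0 (linear relationship exists)

Test statistic: t = β̂₁ / SE(β̂₁) = 2.1094 / 0.1485 = 14.2047

With df = 25, the two-sided p-value for |t| = 14.2047 is <0.0001.

Decision rule: reject H₀ if p-value < α.
p-value < 0.0001 < α = 0.01 → reject H₀.

Conclusion: the linear association between x and y is significant at the 1% level.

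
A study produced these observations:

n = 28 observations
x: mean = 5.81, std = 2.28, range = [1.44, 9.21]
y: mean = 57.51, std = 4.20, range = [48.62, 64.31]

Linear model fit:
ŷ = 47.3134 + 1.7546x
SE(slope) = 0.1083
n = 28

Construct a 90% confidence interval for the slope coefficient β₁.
The 90% CI for β₁ is (1.5699, 1.9393)

Confidence interval for the slope:

The 90% CI for β₁ is: β̂₁ ± t*(α/2, n-2) × SE(β̂₁)

Step 1: Find critical t-value
- Confidence level = 0.9
- Degrees of freedom = n - 2 = 28 - 2 = 26
- t*(α/2, 26) = 1.7056

Step 2: Calculate margin of error
Margin = 1.7056 × 0.1083 = 0.1847

Step 3: Construct interval
CI = 1.7546 ± 0.1847
CI = (1.5699, 1.9393)

Interpretation: intervals built this way capture the true β₁ in 90% of repeated samples; here the plausible range for the per-unit effect of x on y is 1.5699 to 1.9393.
The interval does not include 0, suggesting a significant linear relationship.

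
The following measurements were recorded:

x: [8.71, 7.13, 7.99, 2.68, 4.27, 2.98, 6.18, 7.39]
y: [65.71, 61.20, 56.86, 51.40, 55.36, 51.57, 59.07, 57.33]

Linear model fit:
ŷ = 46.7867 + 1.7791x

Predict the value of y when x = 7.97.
ŷ = 60.9661

To predict y for x = 7.97, substitute into the regression equation:

ŷ = 46.7867 + 1.7791 × 7.97
ŷ = 46.7867 + 14.1794
ŷ = 60.9661

This is the fitted mean response at that x — an individual observation would come with a wider prediction interval.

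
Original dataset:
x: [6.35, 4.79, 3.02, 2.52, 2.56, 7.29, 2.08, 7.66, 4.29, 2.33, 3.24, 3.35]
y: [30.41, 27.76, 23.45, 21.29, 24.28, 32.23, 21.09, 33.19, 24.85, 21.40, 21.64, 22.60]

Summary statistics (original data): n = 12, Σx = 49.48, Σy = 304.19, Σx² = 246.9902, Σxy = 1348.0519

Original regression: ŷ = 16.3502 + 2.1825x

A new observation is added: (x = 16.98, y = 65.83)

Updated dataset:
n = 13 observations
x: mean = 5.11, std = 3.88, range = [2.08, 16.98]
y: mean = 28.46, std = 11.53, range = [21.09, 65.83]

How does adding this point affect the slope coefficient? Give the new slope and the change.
The slope changes from 2.1825 to 2.9363 (change of +0.7538, or +34.5%).

The new point has HIGH LEVERAGE: x = 16.98 is far from the original mean x̄ = 49.48/12 ≈ 4.12 (original range [2.08, 7.66]).

Step 1: Update the sums with the new point (n goes from 12 to 13)
Σx  = 49.48 + 16.98 = 66.46
Σy  = 304.19 + 65.83 = 370.02
Σx² = 246.9902 + 16.98² = 246.9902 + 288.3204 = 535.3106
Σxy = 1348.0519 + 16.98×65.83 = 1348.0519 + 1117.7934 = 2465.8453

Step 2: Recompute the slope with b₁ = (nΣxy − ΣxΣy) / (nΣx² − (Σx)²)
Numerator   = 13×2465.8453 − 66.46×370.02 = 32055.9889 − 24591.5292 = 7464.4597
Denominator = 13×535.3106 − 66.46² = 6959.0378 − 4416.9316 = 2542.1062
b₁(new) = 7464.4597 / 2542.1062 = 2.9363

(Same formula on the original sums: (12×1348.0519 − 49.48×304.19) / (12×246.9902 − 49.48²) = 1125.3016 / 515.6120 = 2.1825, matching the given fit.)

Step 3: Change in slope
Δβ₁ = 2.9363 − 2.1825 = +0.7538
Relative change = +0.7538 / 2.1825 × 100% = +34.5%
→ the slope increases when the point is added.

Because the point sits above the extension of the original line at a high-leverage x, it tilts the fit up.
In practice: refit with and without it and report both if conclusions differ.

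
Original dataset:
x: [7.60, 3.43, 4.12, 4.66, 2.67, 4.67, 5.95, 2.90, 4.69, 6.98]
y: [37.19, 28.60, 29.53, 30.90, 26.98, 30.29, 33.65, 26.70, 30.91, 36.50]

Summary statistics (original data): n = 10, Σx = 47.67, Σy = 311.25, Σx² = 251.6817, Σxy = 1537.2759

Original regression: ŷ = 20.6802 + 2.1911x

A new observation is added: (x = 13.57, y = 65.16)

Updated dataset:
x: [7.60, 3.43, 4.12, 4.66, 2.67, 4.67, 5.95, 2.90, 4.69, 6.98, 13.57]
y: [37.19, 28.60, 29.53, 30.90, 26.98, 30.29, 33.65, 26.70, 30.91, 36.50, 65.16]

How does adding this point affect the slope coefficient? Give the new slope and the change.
The slope changes from 2.1911 to 3.4348 (change of +1.2437, or +56.8%).

x = 13.57 lies well outside the original x-range [2.67, 7.60] (x̄ ≈ 4.77), so this observation has high leverage and can move the slope substantially.

Step 1: Update the sums with the new point (n goes from 10 to 11)
Σx  = 47.67 + 13.57 = 61.24
Σy  = 311.25 + 65.16 = 376.41
Σx² = 251.6817 + 13.57² = 251.6817 + 184.1449 = 435.8266
Σxy = 1537.2759 + 13.57×65.16 = 1537.2759 + 884.2212 = 2421.4971

Step 2: Recompute the slope with b₁ = (nΣxy − ΣxΣy) / (nΣx² − (Σx)²)
Numerator   = 11×2421.4971 − 61.24×376.41 = 26636.4681 − 23051.3484 = 3585.1197
Denominator = 11×435.8266 − 61.24² = 4794.0926 − 3750.3376 = 1043.7550
b₁(new) = 3585.1197 / 1043.7550 = 3.4348

(Same formula on the original sums: (10×1537.2759 − 47.67×311.25) / (10×251.6817 − 47.67²) = 535.4715 / 244.3881 = 2.1911, matching the given fit.)

Step 3: Change in slope
Δβ₁ = 3.4348 − 2.1911 = +1.2437
Relative change = +1.2437 / 2.1911 × 100% = +56.8%
→ the slope increases when the point is added.

Because the point sits above the extension of the original line at a high-leverage x, it tilts the fit up.
In practice: check such a point for data-entry or measurement error.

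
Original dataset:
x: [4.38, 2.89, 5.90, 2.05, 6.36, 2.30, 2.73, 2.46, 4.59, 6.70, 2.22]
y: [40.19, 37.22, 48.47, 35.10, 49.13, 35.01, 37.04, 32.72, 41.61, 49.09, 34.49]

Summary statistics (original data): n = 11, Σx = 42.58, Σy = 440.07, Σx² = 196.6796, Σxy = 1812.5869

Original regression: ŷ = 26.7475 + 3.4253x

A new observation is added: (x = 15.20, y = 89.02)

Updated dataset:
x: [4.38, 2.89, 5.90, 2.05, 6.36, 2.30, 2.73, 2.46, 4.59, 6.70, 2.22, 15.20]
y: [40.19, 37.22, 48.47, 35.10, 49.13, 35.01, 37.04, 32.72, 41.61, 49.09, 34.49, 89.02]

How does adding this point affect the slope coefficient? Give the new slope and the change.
New slope β₁ = 4.1344 versus 3.4253 before: a change of +0.7091 (+20.7%).

x = 15.20 lies well outside the original x-range [2.05, 6.70] (x̄ ≈ 3.87), so this observation has high leverage and can move the slope substantially.

Step 1: Update the sums with the new point (n goes from 11 to 12)
Σx  = 42.58 + 15.20 = 57.78
Σy  = 440.07 + 89.02 = 529.09
Σx² = 196.6796 + 15.20² = 196.6796 + 231.0400 = 427.7196
Σxy = 1812.5869 + 15.20×89.02 = 1812.5869 + 1353.1040 = 3165.6909

Step 2: Recompute the slope with b₁ = (nΣxy − ΣxΣy) / (nΣx² − (Σx)²)
Numerator   = 12×3165.6909 − 57.78×529.09 = 37988.2908 − 30570.8202 = 7417.4706
Denominator = 12×427.7196 − 57.78² = 5132.6352 − 3338.5284 = 1794.1068
b₁(new) = 7417.4706 / 1794.1068 = 4.1344

(Same formula on the original sums: (11×1812.5869 − 42.58×440.07) / (11×196.6796 − 42.58²) = 1200.2753 / 350.4192 = 3.4253, matching the given fit.)

Step 3: Change in slope
Δβ₁ = 4.1344 − 3.4253 = +0.7091
Relative change = +0.7091 / 3.4253 × 100% = +20.7%
→ the slope increases when the point is added.

Because the point sits above the extension of the original line at a high-leverage x, it tilts the fit up.
In practice: refit with and without it and report both if conclusions differ.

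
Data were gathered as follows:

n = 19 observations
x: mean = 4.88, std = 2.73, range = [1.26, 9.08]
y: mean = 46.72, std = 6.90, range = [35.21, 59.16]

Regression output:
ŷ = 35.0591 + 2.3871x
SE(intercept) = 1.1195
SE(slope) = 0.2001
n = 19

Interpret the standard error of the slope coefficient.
SE(β̂₁) = 0.2001 is the estimated standard deviation of the slope estimate across repeated samples; relative to β̂₁ = 2.3871 that is 8.4%, a precise estimate.

What SE measures:
- The standard error quantifies the sampling variability of the coefficient estimate
- It is the estimated standard deviation of β̂₁ across hypothetical repeated samples of the same size
- Smaller SE → more precise estimate

Relative precision:
- SE / |β̂₁| = 0.2001 / 2.3871 = 8.4%
- Rule of thumb (under 20%: precise; 20% to under 50%: moderately precise; 50% or more: imprecise) → precise

Link to the t-test: t = β̂₁ / SE(β̂₁) = 2.3871 / 0.2001 = 11.9295, the statistic for H₀: β₁ = 0.

What drives SE(β̂₁): wider spread of x values → smaller SE.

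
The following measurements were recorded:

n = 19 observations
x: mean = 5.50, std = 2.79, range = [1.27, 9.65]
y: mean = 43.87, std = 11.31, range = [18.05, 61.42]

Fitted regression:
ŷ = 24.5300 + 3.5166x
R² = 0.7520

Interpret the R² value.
The model explains 75.20% of the variance in y (R² = 0.7520), leaving 24.80% unexplained; the fit is strong.

R² = 1 − SS_res/SS_tot compares the residual scatter to the total scatter of y about its mean.

Here R² = 0.7520:
- Explained: 75.20% of the variation in y
- Unexplained (residual): 100% − 75.20% = 24.80%
- Rule of thumb (below 0.3 weak; 0.3 to below 0.7 moderate; 0.7 and above strong) → strong

Equivalently, for simple linear regression R² = r², so |r| = √0.7520 ≈ 0.8672.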